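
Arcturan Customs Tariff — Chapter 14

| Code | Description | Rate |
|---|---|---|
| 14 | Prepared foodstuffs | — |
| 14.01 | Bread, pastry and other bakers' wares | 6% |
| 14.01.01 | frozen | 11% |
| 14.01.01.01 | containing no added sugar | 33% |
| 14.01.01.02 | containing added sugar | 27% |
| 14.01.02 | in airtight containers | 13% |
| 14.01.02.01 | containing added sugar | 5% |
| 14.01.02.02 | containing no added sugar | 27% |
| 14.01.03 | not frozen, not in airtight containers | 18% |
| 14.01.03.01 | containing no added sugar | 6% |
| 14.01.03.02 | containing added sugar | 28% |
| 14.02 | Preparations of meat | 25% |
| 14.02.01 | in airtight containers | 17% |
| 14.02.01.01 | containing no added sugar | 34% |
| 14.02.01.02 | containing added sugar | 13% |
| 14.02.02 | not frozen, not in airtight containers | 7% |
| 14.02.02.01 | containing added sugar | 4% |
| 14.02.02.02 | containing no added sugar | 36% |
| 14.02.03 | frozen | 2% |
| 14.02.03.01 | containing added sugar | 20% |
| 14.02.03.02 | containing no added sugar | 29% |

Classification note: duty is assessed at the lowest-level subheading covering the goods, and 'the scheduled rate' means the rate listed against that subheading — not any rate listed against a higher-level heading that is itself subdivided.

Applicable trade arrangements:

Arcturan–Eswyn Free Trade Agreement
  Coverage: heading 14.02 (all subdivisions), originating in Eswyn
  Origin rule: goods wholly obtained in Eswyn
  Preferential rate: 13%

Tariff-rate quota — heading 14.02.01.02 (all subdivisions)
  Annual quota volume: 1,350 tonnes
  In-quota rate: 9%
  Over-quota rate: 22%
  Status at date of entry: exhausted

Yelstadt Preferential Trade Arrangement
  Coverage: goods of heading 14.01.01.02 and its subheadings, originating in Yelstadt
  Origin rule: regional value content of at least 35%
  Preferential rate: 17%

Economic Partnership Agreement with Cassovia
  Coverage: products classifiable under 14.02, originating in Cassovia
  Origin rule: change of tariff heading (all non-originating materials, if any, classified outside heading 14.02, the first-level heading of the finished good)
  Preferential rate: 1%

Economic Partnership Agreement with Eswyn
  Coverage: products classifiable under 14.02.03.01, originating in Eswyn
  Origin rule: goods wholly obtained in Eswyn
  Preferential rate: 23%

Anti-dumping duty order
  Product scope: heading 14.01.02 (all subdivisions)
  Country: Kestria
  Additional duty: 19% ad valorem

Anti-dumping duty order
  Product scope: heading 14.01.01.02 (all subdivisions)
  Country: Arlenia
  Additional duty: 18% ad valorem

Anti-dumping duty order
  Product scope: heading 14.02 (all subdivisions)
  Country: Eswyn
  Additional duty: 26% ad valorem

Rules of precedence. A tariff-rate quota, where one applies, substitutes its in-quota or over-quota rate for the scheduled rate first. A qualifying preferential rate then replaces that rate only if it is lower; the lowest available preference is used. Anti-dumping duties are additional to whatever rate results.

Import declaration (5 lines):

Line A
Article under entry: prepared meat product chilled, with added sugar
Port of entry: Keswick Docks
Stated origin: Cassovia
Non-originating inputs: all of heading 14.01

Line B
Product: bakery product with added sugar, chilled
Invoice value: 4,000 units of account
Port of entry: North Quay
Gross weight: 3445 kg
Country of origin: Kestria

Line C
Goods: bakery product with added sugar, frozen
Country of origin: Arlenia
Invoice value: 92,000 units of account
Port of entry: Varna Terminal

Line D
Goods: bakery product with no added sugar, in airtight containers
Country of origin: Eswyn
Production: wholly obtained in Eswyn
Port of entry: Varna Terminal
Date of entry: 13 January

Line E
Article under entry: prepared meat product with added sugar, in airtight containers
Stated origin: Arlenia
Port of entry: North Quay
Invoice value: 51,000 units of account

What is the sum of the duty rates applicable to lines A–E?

Line A: prepared meat product → 14.02; chilled → 14.02.02; with added sugar → 14.02.02.01. Scheduled 4%. Cassovia agreement on 14.02: CTH met → 1% available; preferential 1%. → 1%.
Line B: bakery product → 14.01; chilled → 14.01.03; with added sugar → 14.01.03.02. Scheduled 28%. No special measure applies. → 28%.
Line C: bakery product → 14.01; frozen → 14.01.01; with added sugar → 14.01.01.02. Scheduled 27%. anti-dumping (Arlenia, 14.01.01.02): +18%; total 27% + 18% = 45%. → 45%.
Line D: bakery product → 14.01; in airtight containers → 14.01.02; with no added sugar → 14.01.02.02. Scheduled 27%. Eswyn agreement on 14.02: 14.01.02.02 not covered; Eswyn agreement on 14.02.03.01: 14.01.02.02 not covered. → 27%.
Line E: prepared meat product → 14.02; in airtight containers → 14.02.01; with added sugar → 14.02.01.02. Scheduled 13%. quota on 14.02.01.02 exhausted → over-quota 22%. → 22%.
Sum: 1% + 28% + 45% + 27% + 22% = 123%.

123%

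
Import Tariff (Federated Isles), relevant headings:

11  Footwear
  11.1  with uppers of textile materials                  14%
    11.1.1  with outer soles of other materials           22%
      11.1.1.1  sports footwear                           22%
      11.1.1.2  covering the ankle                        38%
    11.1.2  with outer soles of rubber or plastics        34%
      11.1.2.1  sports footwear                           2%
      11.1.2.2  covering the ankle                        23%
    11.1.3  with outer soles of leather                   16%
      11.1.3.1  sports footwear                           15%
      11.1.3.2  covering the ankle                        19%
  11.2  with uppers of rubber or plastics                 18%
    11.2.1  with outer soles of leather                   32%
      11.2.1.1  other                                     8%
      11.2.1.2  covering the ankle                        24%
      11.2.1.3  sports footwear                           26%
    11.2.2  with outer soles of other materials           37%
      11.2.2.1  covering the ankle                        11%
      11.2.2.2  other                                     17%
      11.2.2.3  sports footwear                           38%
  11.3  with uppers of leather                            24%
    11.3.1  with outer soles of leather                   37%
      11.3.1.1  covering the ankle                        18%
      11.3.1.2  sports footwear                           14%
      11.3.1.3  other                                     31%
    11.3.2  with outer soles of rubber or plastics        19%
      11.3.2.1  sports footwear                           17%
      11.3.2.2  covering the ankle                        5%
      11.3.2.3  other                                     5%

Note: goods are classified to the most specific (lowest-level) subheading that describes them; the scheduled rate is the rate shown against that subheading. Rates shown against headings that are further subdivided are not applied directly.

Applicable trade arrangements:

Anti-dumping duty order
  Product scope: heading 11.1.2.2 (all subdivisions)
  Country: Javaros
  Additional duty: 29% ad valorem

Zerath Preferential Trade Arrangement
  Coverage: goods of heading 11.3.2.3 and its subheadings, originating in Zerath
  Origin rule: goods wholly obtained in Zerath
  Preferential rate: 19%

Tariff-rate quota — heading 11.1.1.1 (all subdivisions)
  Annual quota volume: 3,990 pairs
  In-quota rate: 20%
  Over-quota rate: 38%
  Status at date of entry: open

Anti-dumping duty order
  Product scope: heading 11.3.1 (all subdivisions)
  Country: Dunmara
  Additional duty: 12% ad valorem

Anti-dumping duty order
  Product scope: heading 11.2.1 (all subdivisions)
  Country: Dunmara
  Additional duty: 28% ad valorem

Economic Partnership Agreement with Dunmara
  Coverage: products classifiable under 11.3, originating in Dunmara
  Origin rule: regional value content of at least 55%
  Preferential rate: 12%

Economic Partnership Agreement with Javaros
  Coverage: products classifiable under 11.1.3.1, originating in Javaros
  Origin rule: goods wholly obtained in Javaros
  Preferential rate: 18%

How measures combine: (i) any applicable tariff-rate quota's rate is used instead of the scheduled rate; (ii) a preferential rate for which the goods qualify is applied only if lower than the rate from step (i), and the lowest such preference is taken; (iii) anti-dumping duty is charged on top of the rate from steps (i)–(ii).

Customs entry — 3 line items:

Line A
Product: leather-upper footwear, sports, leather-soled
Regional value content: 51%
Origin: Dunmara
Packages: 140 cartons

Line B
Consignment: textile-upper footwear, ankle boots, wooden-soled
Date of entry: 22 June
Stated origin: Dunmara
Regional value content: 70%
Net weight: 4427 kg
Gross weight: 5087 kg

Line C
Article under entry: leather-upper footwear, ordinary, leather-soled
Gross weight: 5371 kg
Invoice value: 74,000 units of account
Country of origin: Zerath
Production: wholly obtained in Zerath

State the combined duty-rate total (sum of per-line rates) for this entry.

95%

Line A: leather-upper → 11.3; leather-soled → 11.3.1; sports → 11.3.1.2. Scheduled 14%. Dunmara agreement on 11.3: RVC < 55%; anti-dumping (Dunmara, 11.3.1): +12%; total 14% + 12% = 26%. → 26%.
Line B: textile-upper → 11.1; wooden-soled → 11.1.1; ankle boots → 11.1.1.2. Scheduled 38%. Dunmara agreement on 11.3: 11.1.1.2 not covered. → 38%.
Line C: leather-upper → 11.3; leather-soled → 11.3.1; ordinary → 11.3.1.3. Scheduled 31%. Zerath agreement on 11.3.2.3: 11.3.1.3 not covered. → 31%.
Sum: 26% + 38% + 31% = 95%.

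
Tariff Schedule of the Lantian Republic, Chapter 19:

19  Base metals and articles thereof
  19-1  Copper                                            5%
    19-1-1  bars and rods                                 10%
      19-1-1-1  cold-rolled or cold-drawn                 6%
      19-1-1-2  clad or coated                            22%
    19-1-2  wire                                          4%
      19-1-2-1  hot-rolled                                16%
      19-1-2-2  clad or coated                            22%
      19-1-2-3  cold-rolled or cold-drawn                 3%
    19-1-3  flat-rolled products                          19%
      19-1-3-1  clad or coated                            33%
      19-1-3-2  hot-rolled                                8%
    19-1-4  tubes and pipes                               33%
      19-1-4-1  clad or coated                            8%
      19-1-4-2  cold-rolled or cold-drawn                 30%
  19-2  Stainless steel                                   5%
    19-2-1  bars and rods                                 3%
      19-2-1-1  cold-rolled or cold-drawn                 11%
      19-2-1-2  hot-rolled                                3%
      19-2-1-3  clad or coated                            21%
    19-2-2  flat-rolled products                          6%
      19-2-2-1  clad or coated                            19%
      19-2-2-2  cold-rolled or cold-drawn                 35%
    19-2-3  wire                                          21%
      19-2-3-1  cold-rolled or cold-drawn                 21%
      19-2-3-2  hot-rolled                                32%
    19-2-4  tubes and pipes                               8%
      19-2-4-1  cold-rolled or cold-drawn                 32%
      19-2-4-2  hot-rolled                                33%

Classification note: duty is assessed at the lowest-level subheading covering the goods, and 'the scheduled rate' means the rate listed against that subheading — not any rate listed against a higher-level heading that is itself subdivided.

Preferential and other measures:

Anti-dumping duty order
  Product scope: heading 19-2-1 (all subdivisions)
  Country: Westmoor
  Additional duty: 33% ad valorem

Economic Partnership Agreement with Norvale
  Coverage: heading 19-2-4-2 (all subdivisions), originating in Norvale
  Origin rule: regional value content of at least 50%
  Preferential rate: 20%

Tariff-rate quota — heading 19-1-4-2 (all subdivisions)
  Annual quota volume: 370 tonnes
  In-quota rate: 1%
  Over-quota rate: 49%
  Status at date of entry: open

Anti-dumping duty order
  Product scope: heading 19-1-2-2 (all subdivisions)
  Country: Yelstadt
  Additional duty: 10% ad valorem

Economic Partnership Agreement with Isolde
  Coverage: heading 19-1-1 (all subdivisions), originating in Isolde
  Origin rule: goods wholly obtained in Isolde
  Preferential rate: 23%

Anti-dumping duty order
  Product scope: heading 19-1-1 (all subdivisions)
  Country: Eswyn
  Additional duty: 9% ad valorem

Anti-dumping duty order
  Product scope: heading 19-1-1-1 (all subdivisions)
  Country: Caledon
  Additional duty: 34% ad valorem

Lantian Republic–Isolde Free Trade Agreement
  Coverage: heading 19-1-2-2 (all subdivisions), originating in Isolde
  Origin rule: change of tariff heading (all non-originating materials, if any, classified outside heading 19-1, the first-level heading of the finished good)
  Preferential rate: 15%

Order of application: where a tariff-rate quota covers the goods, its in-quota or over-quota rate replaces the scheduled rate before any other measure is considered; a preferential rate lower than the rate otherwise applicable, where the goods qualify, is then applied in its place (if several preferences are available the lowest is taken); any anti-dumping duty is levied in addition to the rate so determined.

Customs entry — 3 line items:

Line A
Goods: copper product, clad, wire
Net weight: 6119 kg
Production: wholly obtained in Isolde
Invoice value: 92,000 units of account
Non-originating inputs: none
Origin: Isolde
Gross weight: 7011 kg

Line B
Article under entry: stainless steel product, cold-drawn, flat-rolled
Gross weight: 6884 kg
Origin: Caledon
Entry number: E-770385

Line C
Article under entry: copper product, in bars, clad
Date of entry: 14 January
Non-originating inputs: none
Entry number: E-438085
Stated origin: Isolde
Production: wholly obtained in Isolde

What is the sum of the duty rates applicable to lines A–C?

72%

Line A: copper → 19-1; wire → 19-1-2; clad → 19-1-2-2. Scheduled 22%. Isolde agreement on 19-1-1: 19-1-2-2 not covered; Isolde agreement on 19-1-2-2: CTH met → 15% available; preferential 15%. → 15%.
Line B: stainless steel → 19-2; flat-rolled → 19-2-2; cold-drawn → 19-2-2-2. Scheduled 35%. No special measure applies. → 35%.
Line C: copper → 19-1; in bars → 19-1-1; clad → 19-1-1-2. Scheduled 22%. Isolde agreement on 19-1-1: wholly obtained → 23% available; Isolde agreement on 19-1-2-2: 19-1-1-2 not covered; preference 23% not lower than 22% → no reduction. → 22%.
Sum: 15% + 35% + 22% = 72%.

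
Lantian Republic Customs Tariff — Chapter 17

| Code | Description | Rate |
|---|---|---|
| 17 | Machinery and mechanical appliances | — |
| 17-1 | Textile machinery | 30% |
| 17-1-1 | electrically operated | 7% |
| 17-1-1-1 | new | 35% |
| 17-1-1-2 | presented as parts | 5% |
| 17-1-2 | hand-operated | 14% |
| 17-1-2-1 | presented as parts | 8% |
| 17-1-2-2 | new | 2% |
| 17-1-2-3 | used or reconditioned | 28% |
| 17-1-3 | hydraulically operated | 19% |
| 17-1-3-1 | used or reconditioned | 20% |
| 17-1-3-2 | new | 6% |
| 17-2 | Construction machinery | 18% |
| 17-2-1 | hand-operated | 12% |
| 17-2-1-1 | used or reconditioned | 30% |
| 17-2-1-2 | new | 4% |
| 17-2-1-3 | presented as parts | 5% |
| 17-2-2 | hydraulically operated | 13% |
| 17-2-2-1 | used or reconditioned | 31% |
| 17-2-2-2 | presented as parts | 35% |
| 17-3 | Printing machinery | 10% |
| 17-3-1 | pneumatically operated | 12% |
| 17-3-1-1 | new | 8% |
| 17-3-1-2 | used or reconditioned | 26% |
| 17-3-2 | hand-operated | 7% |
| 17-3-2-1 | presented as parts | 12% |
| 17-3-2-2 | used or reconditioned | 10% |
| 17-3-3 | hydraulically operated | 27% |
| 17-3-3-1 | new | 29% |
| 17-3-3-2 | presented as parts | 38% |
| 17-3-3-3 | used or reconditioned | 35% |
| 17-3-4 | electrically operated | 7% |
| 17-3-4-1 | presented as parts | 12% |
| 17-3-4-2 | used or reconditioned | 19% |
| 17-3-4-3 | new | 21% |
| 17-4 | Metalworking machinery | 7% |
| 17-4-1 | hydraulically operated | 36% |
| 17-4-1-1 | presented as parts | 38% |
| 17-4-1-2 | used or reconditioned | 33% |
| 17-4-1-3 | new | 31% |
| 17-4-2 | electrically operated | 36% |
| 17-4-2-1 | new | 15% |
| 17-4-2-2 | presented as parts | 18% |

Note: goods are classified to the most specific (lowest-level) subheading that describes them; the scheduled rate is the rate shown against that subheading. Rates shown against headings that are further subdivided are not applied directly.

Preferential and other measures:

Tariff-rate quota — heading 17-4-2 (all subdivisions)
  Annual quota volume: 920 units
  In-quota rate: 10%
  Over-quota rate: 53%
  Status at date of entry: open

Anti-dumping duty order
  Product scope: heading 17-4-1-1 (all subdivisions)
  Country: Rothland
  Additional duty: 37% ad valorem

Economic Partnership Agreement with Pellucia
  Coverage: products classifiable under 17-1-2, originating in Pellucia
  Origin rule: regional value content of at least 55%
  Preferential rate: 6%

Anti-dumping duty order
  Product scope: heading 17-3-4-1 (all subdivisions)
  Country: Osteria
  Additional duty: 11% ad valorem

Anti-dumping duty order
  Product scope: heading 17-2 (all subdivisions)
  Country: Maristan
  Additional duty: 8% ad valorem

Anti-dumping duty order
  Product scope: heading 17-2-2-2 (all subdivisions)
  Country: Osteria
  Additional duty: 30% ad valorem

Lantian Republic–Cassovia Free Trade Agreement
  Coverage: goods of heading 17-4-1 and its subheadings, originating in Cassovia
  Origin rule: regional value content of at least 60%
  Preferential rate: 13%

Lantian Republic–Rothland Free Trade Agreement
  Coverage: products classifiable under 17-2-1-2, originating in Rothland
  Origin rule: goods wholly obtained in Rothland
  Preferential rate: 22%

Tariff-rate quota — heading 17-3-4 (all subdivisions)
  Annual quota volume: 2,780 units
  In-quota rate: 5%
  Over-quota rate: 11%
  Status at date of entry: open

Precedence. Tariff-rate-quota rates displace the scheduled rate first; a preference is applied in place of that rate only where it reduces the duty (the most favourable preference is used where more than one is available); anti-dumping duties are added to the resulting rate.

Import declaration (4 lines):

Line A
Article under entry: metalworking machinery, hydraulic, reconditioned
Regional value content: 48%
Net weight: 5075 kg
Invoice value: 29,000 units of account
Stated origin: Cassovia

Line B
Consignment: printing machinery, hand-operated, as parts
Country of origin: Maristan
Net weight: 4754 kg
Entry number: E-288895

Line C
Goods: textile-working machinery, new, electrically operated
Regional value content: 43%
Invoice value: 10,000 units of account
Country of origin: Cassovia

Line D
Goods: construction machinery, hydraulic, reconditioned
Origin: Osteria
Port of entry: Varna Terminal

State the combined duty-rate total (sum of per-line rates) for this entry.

Line A: metalworking → 17-4; hydraulic → 17-4-1; reconditioned → 17-4-1-2. Scheduled 33%. Cassovia agreement on 17-4-1: RVC < 60%. → 33%.
Line B: printing → 17-3; hand-operated → 17-3-2; as parts → 17-3-2-1. Scheduled 12%. No special measure applies. → 12%.
Line C: textile-working → 17-1; electrically operated → 17-1-1; new → 17-1-1-1. Scheduled 35%. Cassovia agreement on 17-4-1: 17-1-1-1 not covered. → 35%.
Line D: construction → 17-2; hydraulic → 17-2-2; reconditioned → 17-2-2-1. Scheduled 31%. No special measure applies. → 31%.
Sum: 33% + 12% + 35% + 31% = 111%.

111%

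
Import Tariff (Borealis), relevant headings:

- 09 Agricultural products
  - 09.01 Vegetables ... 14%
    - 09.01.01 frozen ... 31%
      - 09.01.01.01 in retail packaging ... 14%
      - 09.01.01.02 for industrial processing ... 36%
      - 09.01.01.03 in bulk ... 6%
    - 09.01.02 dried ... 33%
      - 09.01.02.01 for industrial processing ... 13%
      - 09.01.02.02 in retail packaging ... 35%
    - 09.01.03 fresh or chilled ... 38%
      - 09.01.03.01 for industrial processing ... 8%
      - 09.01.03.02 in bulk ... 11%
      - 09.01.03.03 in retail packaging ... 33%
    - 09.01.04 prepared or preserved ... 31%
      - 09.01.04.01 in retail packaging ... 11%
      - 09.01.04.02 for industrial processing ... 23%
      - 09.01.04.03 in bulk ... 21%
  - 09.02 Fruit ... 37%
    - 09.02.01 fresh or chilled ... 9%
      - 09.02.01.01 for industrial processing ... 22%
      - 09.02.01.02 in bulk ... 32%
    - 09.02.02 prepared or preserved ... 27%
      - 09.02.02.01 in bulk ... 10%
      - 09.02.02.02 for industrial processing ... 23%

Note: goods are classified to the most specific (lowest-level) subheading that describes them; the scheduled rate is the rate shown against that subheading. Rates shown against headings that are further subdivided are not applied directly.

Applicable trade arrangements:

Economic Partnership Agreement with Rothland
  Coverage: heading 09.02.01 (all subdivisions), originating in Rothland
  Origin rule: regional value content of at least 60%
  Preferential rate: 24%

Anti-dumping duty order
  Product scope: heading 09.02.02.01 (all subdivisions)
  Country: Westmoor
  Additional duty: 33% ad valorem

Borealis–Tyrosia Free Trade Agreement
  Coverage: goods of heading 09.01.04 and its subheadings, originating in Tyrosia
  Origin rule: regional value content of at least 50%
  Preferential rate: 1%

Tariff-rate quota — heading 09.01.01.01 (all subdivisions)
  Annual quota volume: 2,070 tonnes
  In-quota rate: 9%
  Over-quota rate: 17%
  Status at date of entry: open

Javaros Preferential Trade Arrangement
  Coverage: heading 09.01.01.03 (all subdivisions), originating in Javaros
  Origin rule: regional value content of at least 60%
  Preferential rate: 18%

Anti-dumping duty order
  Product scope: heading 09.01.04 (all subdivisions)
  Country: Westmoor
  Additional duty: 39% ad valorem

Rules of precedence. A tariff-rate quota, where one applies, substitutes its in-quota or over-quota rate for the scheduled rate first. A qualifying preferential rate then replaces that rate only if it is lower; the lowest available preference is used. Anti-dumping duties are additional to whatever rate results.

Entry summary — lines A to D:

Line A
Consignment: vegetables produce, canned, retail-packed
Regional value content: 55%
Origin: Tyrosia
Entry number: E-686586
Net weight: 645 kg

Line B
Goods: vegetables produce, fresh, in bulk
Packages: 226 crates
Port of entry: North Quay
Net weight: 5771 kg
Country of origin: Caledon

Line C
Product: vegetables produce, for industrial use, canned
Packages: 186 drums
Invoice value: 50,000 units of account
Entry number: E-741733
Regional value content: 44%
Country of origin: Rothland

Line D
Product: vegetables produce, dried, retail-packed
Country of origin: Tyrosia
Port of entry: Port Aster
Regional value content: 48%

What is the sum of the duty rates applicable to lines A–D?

70%

Line A: vegetables → 09.01; canned → 09.01.04; retail-packed → 09.01.04.01. Scheduled 11%. Tyrosia agreement on 09.01.04: RVC ≥ 50% → 1% available; preferential 1%. → 1%.
Line B: vegetables → 09.01; fresh → 09.01.03; in bulk → 09.01.03.02. Scheduled 11%. No special measure applies. → 11%.
Line C: vegetables → 09.01; canned → 09.01.04; for industrial use → 09.01.04.02. Scheduled 23%. Rothland agreement on 09.02.01: 09.01.04.02 not covered. → 23%.
Line D: vegetables → 09.01; dried → 09.01.02; retail-packed → 09.01.02.02. Scheduled 35%. Tyrosia agreement on 09.01.04: 09.01.02.02 not covered. → 35%.
Sum: 1% + 11% + 23% + 35% = 70%.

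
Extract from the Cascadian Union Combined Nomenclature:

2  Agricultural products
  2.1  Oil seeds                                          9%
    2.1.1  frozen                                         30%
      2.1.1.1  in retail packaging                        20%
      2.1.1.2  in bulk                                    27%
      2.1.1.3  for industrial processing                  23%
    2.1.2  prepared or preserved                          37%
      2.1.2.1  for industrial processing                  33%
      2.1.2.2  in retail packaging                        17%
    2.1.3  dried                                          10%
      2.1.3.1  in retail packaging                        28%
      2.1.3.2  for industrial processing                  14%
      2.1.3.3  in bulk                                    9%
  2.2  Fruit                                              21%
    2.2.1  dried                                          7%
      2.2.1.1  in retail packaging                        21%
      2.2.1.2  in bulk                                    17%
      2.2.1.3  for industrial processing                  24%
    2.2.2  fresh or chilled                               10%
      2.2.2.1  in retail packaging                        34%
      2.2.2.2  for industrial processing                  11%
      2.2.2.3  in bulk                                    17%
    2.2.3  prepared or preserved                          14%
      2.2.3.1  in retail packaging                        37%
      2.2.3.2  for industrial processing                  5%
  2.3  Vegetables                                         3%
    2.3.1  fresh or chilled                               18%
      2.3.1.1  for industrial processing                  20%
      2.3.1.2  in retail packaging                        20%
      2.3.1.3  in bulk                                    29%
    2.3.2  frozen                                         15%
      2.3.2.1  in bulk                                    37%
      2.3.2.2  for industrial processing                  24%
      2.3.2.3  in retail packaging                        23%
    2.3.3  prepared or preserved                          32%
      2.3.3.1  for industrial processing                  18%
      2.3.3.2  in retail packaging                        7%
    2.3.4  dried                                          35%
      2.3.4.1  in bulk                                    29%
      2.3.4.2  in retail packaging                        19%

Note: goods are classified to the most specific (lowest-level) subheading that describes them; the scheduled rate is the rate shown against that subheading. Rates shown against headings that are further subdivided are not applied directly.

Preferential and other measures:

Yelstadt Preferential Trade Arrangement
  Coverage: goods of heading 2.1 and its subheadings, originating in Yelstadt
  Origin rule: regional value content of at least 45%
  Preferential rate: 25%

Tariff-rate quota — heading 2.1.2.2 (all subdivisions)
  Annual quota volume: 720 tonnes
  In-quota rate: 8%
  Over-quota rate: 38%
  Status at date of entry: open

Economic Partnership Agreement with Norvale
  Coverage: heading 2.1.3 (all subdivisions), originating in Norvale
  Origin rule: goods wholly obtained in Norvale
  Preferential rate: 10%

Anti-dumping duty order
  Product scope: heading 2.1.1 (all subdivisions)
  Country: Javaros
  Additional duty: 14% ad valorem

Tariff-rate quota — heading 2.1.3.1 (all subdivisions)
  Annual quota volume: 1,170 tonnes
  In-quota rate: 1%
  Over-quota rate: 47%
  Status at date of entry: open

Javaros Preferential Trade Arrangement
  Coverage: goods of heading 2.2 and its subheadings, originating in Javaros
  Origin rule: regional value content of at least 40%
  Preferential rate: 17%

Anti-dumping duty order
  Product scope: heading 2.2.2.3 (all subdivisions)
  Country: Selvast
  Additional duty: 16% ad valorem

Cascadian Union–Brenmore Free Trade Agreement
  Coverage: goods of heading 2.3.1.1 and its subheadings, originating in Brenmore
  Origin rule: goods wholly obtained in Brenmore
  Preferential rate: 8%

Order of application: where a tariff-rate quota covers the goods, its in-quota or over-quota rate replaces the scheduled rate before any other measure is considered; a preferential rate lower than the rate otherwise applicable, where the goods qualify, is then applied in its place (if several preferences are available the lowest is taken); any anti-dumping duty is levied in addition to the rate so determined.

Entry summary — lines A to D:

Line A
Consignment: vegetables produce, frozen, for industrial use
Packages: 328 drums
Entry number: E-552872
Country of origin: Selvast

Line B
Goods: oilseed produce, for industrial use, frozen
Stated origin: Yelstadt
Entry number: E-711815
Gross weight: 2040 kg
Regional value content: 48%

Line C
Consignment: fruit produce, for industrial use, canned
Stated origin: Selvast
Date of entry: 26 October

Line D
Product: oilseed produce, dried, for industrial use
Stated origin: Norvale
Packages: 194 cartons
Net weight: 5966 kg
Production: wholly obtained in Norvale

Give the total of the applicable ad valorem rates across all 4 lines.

62%

Line A: vegetables → 2.3; frozen → 2.3.2; for industrial use → 2.3.2.2. Scheduled 24%. No special measure applies. → 24%.
Line B: oilseed → 2.1; frozen → 2.1.1; for industrial use → 2.1.1.3. Scheduled 23%. Yelstadt agreement on 2.1: RVC ≥ 45% → 25% available; preference 25% not lower than 23% → no reduction. → 23%.
Line C: fruit → 2.2; canned → 2.2.3; for industrial use → 2.2.3.2. Scheduled 5%. No special measure applies. → 5%.
Line D: oilseed → 2.1; dried → 2.1.3; for industrial use → 2.1.3.2. Scheduled 14%. Norvale agreement on 2.1.3: wholly obtained → 10% available; preferential 10%. → 10%.
Sum: 24% + 23% + 5% + 10% = 62%.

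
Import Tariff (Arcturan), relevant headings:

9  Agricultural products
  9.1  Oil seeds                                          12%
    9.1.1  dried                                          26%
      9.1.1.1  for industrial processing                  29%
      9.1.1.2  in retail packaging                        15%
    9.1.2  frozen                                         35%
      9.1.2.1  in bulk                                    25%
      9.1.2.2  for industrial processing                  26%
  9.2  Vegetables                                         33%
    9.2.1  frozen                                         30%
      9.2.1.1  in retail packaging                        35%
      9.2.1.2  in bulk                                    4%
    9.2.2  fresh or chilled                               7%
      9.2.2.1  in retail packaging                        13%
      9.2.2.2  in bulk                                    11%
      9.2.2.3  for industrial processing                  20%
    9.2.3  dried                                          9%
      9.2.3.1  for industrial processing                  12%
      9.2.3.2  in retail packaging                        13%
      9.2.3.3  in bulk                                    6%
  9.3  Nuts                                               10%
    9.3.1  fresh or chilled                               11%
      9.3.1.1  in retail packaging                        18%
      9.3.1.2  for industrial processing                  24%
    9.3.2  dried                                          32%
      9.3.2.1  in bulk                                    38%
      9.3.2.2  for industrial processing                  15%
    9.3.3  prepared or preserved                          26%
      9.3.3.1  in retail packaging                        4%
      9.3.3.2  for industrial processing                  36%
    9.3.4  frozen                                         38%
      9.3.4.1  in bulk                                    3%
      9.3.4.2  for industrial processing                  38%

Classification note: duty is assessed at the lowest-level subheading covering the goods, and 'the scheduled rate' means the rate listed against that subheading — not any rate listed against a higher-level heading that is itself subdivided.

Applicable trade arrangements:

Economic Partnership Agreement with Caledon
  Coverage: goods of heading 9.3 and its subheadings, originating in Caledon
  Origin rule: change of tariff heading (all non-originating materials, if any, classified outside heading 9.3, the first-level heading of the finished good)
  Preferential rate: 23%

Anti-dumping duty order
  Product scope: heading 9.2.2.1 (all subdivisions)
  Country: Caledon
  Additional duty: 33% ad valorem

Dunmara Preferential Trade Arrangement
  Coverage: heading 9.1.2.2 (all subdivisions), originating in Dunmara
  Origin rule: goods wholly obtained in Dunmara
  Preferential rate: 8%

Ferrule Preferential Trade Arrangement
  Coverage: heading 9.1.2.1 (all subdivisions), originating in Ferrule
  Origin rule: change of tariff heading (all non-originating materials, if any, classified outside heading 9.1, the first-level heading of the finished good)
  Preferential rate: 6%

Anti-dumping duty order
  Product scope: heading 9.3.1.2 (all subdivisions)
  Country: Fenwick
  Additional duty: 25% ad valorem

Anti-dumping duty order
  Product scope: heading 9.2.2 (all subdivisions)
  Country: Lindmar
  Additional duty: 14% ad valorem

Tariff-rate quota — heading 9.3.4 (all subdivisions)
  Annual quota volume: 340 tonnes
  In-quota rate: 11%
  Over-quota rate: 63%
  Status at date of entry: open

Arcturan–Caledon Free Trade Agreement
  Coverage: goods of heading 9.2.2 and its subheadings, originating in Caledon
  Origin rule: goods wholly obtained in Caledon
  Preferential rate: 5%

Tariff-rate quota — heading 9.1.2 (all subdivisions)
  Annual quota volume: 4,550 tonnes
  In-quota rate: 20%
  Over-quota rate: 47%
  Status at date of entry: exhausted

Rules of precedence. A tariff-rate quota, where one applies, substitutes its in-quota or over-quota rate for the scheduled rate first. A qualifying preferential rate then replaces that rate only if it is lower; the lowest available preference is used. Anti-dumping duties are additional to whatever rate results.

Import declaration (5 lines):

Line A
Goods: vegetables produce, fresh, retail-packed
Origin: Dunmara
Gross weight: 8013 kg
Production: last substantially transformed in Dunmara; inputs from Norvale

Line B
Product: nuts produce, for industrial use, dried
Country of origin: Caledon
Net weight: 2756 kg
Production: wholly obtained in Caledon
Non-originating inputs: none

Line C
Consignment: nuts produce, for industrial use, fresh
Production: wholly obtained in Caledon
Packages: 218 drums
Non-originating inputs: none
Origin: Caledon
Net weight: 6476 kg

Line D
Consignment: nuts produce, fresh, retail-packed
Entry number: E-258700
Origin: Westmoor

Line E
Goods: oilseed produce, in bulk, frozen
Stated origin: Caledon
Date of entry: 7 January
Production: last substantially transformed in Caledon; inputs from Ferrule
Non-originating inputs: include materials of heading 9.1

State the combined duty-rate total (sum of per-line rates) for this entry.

Line A: vegetables → 9.2; fresh → 9.2.2; retail-packed → 9.2.2.1. Scheduled 13%. Dunmara agreement on 9.1.2.2: 9.2.2.1 not covered. → 13%.
Line B: nuts → 9.3; dried → 9.3.2; for industrial use → 9.3.2.2. Scheduled 15%. Caledon agreement on 9.3: CTH met → 23% available; Caledon agreement on 9.2.2: 9.3.2.2 not covered; preference 23% not lower than 15% → no reduction. → 15%.
Line C: nuts → 9.3; fresh → 9.3.1; for industrial use → 9.3.1.2. Scheduled 24%. Caledon agreement on 9.3: CTH met → 23% available; Caledon agreement on 9.2.2: 9.3.1.2 not covered; preferential 23%. → 23%.
Line D: nuts → 9.3; fresh → 9.3.1; retail-packed → 9.3.1.1. Scheduled 18%. No special measure applies. → 18%.
Line E: oilseed → 9.1; frozen → 9.1.2; in bulk → 9.1.2.1. Scheduled 25%. quota on 9.1.2 exhausted → over-quota 47%; Caledon agreement on 9.3: 9.1.2.1 not covered; Caledon agreement on 9.2.2: 9.1.2.1 not covered. → 47%.
Sum: 13% + 15% + 23% + 18% + 47% = 116%.

116%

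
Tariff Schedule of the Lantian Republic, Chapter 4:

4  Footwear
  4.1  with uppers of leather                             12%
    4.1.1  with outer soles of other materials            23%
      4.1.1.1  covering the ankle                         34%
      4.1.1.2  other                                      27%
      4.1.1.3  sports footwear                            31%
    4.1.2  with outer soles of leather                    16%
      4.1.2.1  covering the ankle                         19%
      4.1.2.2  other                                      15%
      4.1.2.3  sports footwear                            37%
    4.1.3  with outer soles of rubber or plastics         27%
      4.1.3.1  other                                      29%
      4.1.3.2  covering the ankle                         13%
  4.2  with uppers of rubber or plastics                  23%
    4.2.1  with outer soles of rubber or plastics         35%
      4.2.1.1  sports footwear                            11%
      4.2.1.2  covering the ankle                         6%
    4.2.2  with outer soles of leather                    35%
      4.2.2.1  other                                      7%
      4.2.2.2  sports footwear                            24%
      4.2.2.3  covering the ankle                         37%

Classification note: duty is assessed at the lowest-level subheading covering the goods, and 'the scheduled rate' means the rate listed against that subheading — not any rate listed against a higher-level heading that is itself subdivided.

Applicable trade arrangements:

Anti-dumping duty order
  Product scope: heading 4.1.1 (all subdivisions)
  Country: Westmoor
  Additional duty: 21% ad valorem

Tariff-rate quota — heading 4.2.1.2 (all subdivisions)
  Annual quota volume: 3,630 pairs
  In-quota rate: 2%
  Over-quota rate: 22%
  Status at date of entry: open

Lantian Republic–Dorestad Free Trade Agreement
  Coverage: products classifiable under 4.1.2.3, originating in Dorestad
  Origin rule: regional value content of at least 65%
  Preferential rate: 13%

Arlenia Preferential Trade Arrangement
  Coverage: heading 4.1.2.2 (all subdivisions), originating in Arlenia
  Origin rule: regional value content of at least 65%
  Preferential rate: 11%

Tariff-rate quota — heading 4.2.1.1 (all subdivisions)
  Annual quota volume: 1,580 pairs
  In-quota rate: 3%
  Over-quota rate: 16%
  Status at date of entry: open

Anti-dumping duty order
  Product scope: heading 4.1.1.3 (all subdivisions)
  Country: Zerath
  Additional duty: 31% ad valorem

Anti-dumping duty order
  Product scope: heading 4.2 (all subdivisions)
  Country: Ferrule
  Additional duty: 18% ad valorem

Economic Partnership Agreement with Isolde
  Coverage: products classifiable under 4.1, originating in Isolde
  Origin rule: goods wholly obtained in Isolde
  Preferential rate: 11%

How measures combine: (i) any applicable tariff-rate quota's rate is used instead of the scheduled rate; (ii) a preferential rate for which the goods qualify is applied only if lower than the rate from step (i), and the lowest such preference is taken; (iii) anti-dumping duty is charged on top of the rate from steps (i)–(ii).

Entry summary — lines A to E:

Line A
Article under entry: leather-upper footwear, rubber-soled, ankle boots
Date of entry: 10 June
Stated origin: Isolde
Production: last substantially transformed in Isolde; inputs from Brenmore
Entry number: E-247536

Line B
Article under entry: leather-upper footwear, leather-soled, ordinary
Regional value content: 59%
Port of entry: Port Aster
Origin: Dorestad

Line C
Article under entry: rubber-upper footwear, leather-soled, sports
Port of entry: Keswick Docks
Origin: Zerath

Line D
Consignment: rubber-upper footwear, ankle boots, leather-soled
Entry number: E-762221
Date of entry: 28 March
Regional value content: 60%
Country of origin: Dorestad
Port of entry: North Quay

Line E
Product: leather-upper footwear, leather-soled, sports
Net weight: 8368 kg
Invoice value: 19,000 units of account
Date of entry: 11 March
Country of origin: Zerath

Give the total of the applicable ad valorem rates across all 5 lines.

Line A: leather-upper → 4.1; rubber-soled → 4.1.3; ankle boots → 4.1.3.2. Scheduled 13%. Isolde agreement on 4.1: not wholly obtained. → 13%.
Line B: leather-upper → 4.1; leather-soled → 4.1.2; ordinary → 4.1.2.2. Scheduled 15%. Dorestad agreement on 4.1.2.3: 4.1.2.2 not covered. → 15%.
Line C: rubber-upper → 4.2; leather-soled → 4.2.2; sports → 4.2.2.2. Scheduled 24%. No special measure applies. → 24%.
Line D: rubber-upper → 4.2; leather-soled → 4.2.2; ankle boots → 4.2.2.3. Scheduled 37%. Dorestad agreement on 4.1.2.3: 4.2.2.3 not covered. → 37%.
Line E: leather-upper → 4.1; leather-soled → 4.1.2; sports → 4.1.2.3. Scheduled 37%. No special measure applies. → 37%.
Sum: 13% + 15% + 24% + 37% + 37% = 126%.

126%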